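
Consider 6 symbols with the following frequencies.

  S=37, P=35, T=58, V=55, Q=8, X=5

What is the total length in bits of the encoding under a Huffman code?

Greedily combine the two least-frequent nodes:
X(5) + Q(8) → 13
13 + P(35) → 48
S(37) + 48 → 85
V(55) + T(58) → 113
85 + 113 → 198
Each symbol's bit-cost is frequency × depth; summing gives 457 bits (equivalently 13 + 48 + 85 + 113 + 198).

457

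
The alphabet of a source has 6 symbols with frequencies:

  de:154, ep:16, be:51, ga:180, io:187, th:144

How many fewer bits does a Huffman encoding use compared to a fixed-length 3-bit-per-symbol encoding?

454

Fixed-length: 3 bits × 732 symbols = 2196 bits.
Huffman merges:
combine ep(16), be(51) → 67
combine 67, th(144) → 211
combine de(154), ga(180) → 334
combine io(187), 211 → 398
combine 334, 398 → 732
Huffman total = 67 + 211 + 334 + 398 + 732 = 1742 bits.
Saving = 2196 − 1742 = 454 bits.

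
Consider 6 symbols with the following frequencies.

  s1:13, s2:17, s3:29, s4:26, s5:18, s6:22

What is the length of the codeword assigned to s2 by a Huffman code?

3

Build the tree from the bottom:
s1(13) + s2(17) → 30
s5(18) + s6(22) → 40
s4(26) + s3(29) → 55
30 + 40 → 70
55 + 70 → 125
s2's leaf is at depth 3, giving a 3-bit codeword.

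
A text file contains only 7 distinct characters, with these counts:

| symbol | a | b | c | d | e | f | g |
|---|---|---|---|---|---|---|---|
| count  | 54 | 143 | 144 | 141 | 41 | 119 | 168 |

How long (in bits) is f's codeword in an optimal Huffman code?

3

Huffman merges, smallest pair first:
merge e(41) and a(54): 95
merge 95 and f(119): 214
merge d(141) and b(143): 284
merge c(144) and g(168): 312
merge 214 and 284: 498
merge 312 and 498: 810
The subtree containing f is merged 3 times, so code length = 3.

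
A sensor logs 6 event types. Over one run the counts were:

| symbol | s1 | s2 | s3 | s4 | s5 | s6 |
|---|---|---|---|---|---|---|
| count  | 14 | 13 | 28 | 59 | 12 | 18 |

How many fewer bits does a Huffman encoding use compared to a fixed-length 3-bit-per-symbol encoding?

Fixed-length: 3 bits × 144 symbols = 432 bits.
Huffman merges:
merge s5(12) and s2(13): 25
merge s1(14) and s6(18): 32
merge 25 and s3(28): 53
merge 32 and 53: 85
merge s4(59) and 85: 144
Huffman total = 25 + 32 + 53 + 85 + 144 = 339 bits.
Saving = 432 − 339 = 93 bits.

93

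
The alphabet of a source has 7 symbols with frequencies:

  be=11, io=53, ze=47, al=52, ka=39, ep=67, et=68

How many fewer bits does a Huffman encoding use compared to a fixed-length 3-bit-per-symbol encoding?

Fixed-length: 3 bits × 337 symbols = 1011 bits.
Huffman merges:
combine be(11), ka(39) → 50
combine ze(47), 50 → 97
combine al(52), io(53) → 105
combine ep(67), et(68) → 135
combine 97, 105 → 202
combine 135, 202 → 337
Huffman total = 50 + 97 + 105 + 135 + 202 + 337 = 926 bits.
Saving = 1011 − 926 = 85 bits.

85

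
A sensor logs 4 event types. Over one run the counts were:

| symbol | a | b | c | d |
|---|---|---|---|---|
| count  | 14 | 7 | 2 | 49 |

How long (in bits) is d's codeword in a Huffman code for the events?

1

Repeatedly merge the two smallest:
merge c(2) and b(7): 9
merge 9 and a(14): 23
merge 23 and d(49): 72
d is a child of the root — depth 1, so its codeword is a single bit.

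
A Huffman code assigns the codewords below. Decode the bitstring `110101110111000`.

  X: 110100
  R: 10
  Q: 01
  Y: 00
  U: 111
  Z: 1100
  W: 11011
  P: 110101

Read left to right; each codeword is recognised as soon as it completes (prefix code):
  110101→P | 11011→W | 10→R | 00→Y
Decoded message: PWRY

PWRY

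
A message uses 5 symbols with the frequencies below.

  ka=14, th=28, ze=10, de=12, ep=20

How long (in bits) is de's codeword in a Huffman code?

Huffman merges, smallest pair first:
merge ze(10) and de(12): 22
merge ka(14) and ep(20): 34
merge 22 and th(28): 50
merge 34 and 50: 84
de sits 3 levels below the root, so its codeword is 3 bits.

3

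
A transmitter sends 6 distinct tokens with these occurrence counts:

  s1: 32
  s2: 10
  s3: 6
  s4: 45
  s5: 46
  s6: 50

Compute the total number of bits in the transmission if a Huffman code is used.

442

Build the Huffman tree bottom-up:
merge s3(6) and s2(10): 16
merge 16 and s1(32): 48
merge s4(45) and s5(46): 91
merge 48 and s6(50): 98
merge 91 and 98: 189
Each symbol's bit-cost is frequency × depth; summing gives 442 bits (equivalently 16 + 48 + 91 + 98 + 189).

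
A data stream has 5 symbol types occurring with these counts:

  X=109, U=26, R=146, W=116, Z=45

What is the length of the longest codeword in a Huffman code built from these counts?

Merge the two lowest-weight nodes at each step:
combine U(26), Z(45) → 71
combine 71, X(109) → 180
combine W(116), R(146) → 262
combine 180, 262 → 442
The first pair merged (U, Z) ends up deepest, at depth 3.

3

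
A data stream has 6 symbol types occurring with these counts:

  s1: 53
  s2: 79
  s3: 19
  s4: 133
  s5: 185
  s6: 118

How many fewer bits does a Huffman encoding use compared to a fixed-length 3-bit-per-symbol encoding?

Fixed-length: 3 bits × 587 symbols = 1761 bits.
Huffman merges:
merge s3(19) and s1(53): 72
merge 72 and s2(79): 151
merge s6(118) and s4(133): 251
merge 151 and s5(185): 336
merge 251 and 336: 587
Huffman total = 72 + 151 + 251 + 336 + 587 = 1397 bits.
Saving = 1761 − 1397 = 364 bits.

364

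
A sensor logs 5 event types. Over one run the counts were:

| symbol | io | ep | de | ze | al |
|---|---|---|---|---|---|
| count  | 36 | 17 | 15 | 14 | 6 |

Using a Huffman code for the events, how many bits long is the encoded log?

Greedily combine the two least-frequent nodes:
combine al(6), ze(14) → 20
combine de(15), ep(17) → 32
combine 20, 32 → 52
combine io(36), 52 → 88
Total encoded bits = sum of merged weights = 20 + 32 + 52 + 88 = 192.

192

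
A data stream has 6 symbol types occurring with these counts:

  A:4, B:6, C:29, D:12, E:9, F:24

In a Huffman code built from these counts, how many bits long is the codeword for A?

Build the tree from the bottom:
combine A(4), B(6) → 10
combine E(9), 10 → 19
combine D(12), 19 → 31
combine F(24), C(29) → 53
combine 31, 53 → 84
A sits 4 levels below the root, so its codeword is 4 bits.

4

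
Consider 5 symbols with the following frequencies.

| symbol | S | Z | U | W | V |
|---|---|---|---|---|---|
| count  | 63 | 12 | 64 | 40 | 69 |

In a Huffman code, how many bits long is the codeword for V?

Build the tree from the bottom:
combine Z(12), W(40) → 52
combine 52, S(63) → 115
combine U(64), V(69) → 133
combine 115, 133 → 248
The subtree containing V is merged 2 times, so code length = 2.

2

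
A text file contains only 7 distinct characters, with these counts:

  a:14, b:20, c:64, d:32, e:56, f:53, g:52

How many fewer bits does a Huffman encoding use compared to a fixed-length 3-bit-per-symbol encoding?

86

Fixed-length: 3 bits × 291 symbols = 873 bits.
Huffman merges:
a(14) + b(20) → 34
d(32) + 34 → 66
g(52) + f(53) → 105
e(56) + c(64) → 120
66 + 105 → 171
120 + 171 → 291
Huffman total = 34 + 66 + 105 + 120 + 171 + 291 = 787 bits.
Saving = 873 − 787 = 86 bits.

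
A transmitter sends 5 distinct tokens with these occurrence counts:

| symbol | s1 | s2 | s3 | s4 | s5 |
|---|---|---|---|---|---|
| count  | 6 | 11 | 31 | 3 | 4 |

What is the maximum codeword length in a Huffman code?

4

Merge the two lowest-weight nodes at each step:
combine s4(3), s5(4) → 7
combine s1(6), 7 → 13
combine s2(11), 13 → 24
combine 24, s3(31) → 55
The first pair merged (s4, s5) ends up deepest, at depth 4.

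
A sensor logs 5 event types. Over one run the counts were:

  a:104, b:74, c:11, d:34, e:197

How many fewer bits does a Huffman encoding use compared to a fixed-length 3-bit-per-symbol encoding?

Fixed-length: 3 bits × 420 symbols = 1260 bits.
Huffman merges:
merge c(11) and d(34): 45
merge 45 and b(74): 119
merge a(104) and 119: 223
merge e(197) and 223: 420
Huffman total = 45 + 119 + 223 + 420 = 807 bits.
Saving = 1260 − 807 = 453 bits.

453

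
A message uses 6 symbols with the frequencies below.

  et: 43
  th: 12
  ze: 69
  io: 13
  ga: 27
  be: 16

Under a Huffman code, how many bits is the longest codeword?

Merge the two lowest-weight nodes at each step:
merge th(12) and io(13): 25
merge be(16) and 25: 41
merge ga(27) and 41: 68
merge et(43) and 68: 111
merge ze(69) and 111: 180
The first pair merged (th, io) ends up deepest, at depth 5.

5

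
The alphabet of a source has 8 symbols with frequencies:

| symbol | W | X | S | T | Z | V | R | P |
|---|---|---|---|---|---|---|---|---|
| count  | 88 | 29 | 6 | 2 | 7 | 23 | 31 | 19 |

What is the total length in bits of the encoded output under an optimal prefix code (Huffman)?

496

Greedily combine the two least-frequent nodes:
combine T(2), S(6) → 8
combine Z(7), 8 → 15
combine 15, P(19) → 34
combine V(23), X(29) → 52
combine R(31), 34 → 65
combine 52, 65 → 117
combine W(88), 117 → 205
Each symbol's bit-cost is frequency × depth; summing gives 496 bits (equivalently 8 + 15 + 34 + 52 + 65 + 117 + 205).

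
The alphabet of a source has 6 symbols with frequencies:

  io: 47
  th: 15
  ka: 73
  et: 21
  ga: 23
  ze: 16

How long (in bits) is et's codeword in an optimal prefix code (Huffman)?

Huffman merges, smallest pair first:
merge th(15) and ze(16): 31
merge et(21) and ga(23): 44
merge 31 and 44: 75
merge io(47) and ka(73): 120
merge 75 and 120: 195
The subtree containing et is merged 3 times, so code length = 3.

3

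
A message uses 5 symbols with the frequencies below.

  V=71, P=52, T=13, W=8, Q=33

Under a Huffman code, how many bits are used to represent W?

Build the tree from the bottom:
combine W(8), T(13) → 21
combine 21, Q(33) → 54
combine P(52), 54 → 106
combine V(71), 106 → 177
W's leaf is at depth 4, giving a 4-bit codeword.

4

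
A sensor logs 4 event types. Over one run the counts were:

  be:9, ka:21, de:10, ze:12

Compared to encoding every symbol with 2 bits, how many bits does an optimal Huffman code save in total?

2

Fixed-length: 2 bits × 52 symbols = 104 bits.
Huffman merges:
combine be(9), de(10) → 19
combine ze(12), 19 → 31
combine ka(21), 31 → 52
Huffman total = 19 + 31 + 52 = 102 bits.
Saving = 104 − 102 = 2 bits.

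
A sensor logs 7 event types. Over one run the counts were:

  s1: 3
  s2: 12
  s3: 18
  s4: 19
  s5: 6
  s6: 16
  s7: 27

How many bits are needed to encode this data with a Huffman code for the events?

266

Merge the two smallest weights repeatedly:
combine s1(3), s5(6) → 9
combine 9, s2(12) → 21
combine s6(16), s3(18) → 34
combine s4(19), 21 → 40
combine s7(27), 34 → 61
combine 40, 61 → 101
Each symbol's bit-cost is frequency × depth; summing gives 266 bits (equivalently 9 + 21 + 34 + 40 + 61 + 101).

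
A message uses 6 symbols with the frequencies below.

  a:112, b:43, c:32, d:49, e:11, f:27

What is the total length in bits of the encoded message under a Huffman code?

Merge the two smallest weights repeatedly:
merge e(11) and f(27): 38
merge c(32) and 38: 70
merge b(43) and d(49): 92
merge 70 and 92: 162
merge a(112) and 162: 274
The encoded length is the sum of every internal node's weight: 38 + 70 + 92 + 162 + 274 = 636 bits.

636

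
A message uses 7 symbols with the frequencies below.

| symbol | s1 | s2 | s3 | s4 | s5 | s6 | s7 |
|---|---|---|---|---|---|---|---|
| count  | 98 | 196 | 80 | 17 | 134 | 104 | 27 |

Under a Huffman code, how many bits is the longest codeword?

4

Merge the two lowest-weight nodes at each step:
s4(17) + s7(27) → 44
44 + s3(80) → 124
s1(98) + s6(104) → 202
124 + s5(134) → 258
s2(196) + 202 → 398
258 + 398 → 656
The rarest symbols sit at the bottom; the longest codeword is 4 bits.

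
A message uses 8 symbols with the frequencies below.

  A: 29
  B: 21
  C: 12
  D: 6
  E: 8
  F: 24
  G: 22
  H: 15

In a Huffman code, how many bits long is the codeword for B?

3

Huffman merges, smallest pair first:
D(6) + E(8) → 14
C(12) + 14 → 26
H(15) + B(21) → 36
G(22) + F(24) → 46
26 + A(29) → 55
36 + 46 → 82
55 + 82 → 137
The subtree containing B is merged 3 times, so code length = 3.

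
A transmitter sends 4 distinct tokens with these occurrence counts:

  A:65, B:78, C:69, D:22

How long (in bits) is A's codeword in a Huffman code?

2

Repeatedly merge the two smallest:
D(22) + A(65) → 87
C(69) + B(78) → 147
87 + 147 → 234
A sits 2 levels below the root, so its codeword is 2 bits.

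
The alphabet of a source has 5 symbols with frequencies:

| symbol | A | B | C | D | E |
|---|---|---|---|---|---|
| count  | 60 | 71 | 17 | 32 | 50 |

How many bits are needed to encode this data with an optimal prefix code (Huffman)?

509

Greedily combine the two least-frequent nodes:
combine C(17), D(32) → 49
combine 49, E(50) → 99
combine A(60), B(71) → 131
combine 99, 131 → 230
Total encoded bits = sum of merged weights = 49 + 99 + 131 + 230 = 509.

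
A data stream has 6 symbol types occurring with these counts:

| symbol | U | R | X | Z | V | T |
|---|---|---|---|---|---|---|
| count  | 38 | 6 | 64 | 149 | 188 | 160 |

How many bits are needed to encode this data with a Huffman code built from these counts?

Greedily combine the two least-frequent nodes:
merge R(6) and U(38): 44
merge 44 and X(64): 108
merge 108 and Z(149): 257
merge T(160) and V(188): 348
merge 257 and 348: 605
The encoded length is the sum of every internal node's weight: 44 + 108 + 257 + 348 + 605 = 1362 bits.

1362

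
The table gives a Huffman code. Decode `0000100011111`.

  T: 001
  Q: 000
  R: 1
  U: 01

Read left to right; each codeword is recognised as soon as it completes (prefix code):
  000→Q | 01→U | 000→Q | 1→R | 1→R | 1→R | 1→R | 1→R
Decoded message: QUQRRRRR

QUQRRRRR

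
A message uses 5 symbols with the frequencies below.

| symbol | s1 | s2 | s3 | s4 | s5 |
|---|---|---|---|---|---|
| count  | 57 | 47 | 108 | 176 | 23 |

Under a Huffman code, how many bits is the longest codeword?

Merge the two lowest-weight nodes at each step:
s5(23) + s2(47) → 70
s1(57) + 70 → 127
s3(108) + 127 → 235
s4(176) + 235 → 411
Maximum depth reached is 4.

4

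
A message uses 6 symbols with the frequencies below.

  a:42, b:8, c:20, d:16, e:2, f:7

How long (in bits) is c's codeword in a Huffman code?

2

Huffman merges, smallest pair first:
merge e(2) and f(7): 9
merge b(8) and 9: 17
merge d(16) and 17: 33
merge c(20) and 33: 53
merge a(42) and 53: 95
c sits 2 levels below the root, so its codeword is 2 bits.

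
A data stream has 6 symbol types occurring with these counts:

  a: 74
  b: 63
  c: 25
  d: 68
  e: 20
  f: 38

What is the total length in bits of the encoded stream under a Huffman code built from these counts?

Build the Huffman tree bottom-up:
combine e(20), c(25) → 45
combine f(38), 45 → 83
combine b(63), d(68) → 131
combine a(74), 83 → 157
combine 131, 157 → 288
The encoded length is the sum of every internal node's weight: 45 + 83 + 131 + 157 + 288 = 704 bits.

704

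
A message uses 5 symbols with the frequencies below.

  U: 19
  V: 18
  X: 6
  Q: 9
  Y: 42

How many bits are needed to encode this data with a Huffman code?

Greedily combine the two least-frequent nodes:
combine X(6), Q(9) → 15
combine 15, V(18) → 33
combine U(19), 33 → 52
combine Y(42), 52 → 94
Total encoded bits = sum of merged weights = 15 + 33 + 52 + 94 = 194.

194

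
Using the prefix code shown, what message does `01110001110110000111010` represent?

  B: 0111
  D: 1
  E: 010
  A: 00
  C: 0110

BABCABE

Read left to right; each codeword is recognised as soon as it completes (prefix code):
  0111→B | 00→A | 0111→B | 0110→C | 00→A | 0111→B | 010→E
Decoded message: BABCABE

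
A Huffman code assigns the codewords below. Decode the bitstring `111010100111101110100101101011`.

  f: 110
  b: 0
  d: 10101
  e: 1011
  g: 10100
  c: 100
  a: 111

Read left to right; each codeword is recognised as soon as it completes (prefix code):
  111→a | 0→b | 10100→g | 111→a | 1011→e | 10100→g | 1011→e | 0→b | 1011→e
Decoded message: abgaegebe

abgaegebe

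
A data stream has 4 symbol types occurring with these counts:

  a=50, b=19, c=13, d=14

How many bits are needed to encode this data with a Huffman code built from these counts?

169

Build the Huffman tree bottom-up:
combine c(13), d(14) → 27
combine b(19), 27 → 46
combine 46, a(50) → 96
The encoded length is the sum of every internal node's weight: 27 + 46 + 96 = 169 bits.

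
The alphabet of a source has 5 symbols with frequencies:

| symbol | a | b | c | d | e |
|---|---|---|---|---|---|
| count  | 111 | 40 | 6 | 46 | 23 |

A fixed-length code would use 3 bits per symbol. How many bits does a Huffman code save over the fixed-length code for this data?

239

Fixed-length: 3 bits × 226 symbols = 678 bits.
Huffman merges:
merge c(6) and e(23): 29
merge 29 and b(40): 69
merge d(46) and 69: 115
merge a(111) and 115: 226
Huffman total = 29 + 69 + 115 + 226 = 439 bits.
Saving = 678 − 439 = 239 bits.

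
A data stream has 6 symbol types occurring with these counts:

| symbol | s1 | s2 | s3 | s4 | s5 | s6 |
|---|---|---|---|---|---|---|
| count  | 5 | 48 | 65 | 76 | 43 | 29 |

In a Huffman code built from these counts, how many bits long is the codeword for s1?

Repeatedly merge the two smallest:
s1(5) + s6(29) → 34
34 + s5(43) → 77
s2(48) + s3(65) → 113
s4(76) + 77 → 153
113 + 153 → 266
The subtree containing s1 is merged 4 times, so code length = 4.

4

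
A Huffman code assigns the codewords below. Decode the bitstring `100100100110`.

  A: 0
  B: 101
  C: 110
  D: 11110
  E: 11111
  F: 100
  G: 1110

Read left to right; each codeword is recognised as soon as it completes (prefix code):
  100→F | 100→F | 100→F | 110→C
Decoded message: FFFC

FFFC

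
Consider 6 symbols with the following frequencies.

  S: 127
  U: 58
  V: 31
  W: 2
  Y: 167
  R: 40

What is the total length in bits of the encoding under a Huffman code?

920

Greedily combine the two least-frequent nodes:
W(2) + V(31) → 33
33 + R(40) → 73
U(58) + 73 → 131
S(127) + 131 → 258
Y(167) + 258 → 425
Each symbol's bit-cost is frequency × depth; summing gives 920 bits (equivalently 33 + 73 + 131 + 258 + 425).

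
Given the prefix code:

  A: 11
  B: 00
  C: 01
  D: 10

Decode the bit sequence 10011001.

DCDC

Read left to right; each codeword is recognised as soon as it completes (prefix code):
  10→D | 01→C | 10→D | 01→C
Decoded message: DCDC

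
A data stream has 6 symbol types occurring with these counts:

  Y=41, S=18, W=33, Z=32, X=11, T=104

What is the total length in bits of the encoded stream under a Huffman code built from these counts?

538

Build the Huffman tree bottom-up:
X(11) + S(18) → 29
29 + Z(32) → 61
W(33) + Y(41) → 74
61 + 74 → 135
T(104) + 135 → 239
Total encoded bits = sum of merged weights = 29 + 61 + 74 + 135 + 239 = 538.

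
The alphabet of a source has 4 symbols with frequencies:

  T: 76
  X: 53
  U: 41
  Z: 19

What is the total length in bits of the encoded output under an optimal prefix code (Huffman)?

362

Greedily combine the two least-frequent nodes:
Z(19) + U(41) → 60
X(53) + 60 → 113
T(76) + 113 → 189
The encoded length is the sum of every internal node's weight: 60 + 113 + 189 = 362 bits.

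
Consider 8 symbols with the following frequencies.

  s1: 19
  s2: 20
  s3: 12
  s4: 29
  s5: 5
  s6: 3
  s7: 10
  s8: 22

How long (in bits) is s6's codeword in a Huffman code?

5

Huffman merges, smallest pair first:
merge s6(3) and s5(5): 8
merge 8 and s7(10): 18
merge s3(12) and 18: 30
merge s1(19) and s2(20): 39
merge s8(22) and s4(29): 51
merge 30 and 39: 69
merge 51 and 69: 120
The subtree containing s6 is merged 5 times, so code length = 5.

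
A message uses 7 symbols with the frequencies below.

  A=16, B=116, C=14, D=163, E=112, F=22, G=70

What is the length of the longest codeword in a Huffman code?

5

Merge the two lowest-weight nodes at each step:
merge C(14) and A(16): 30
merge F(22) and 30: 52
merge 52 and G(70): 122
merge E(112) and B(116): 228
merge 122 and D(163): 285
merge 228 and 285: 513
The first pair merged (C, A) ends up deepest, at depth 5.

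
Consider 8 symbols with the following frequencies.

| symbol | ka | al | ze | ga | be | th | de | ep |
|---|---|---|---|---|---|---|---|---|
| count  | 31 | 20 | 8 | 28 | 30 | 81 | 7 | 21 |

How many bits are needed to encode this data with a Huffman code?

Greedily combine the two least-frequent nodes:
de(7) + ze(8) → 15
15 + al(20) → 35
ep(21) + ga(28) → 49
be(30) + ka(31) → 61
35 + 49 → 84
61 + th(81) → 142
84 + 142 → 226
Each symbol's bit-cost is frequency × depth; summing gives 612 bits (equivalently 15 + 35 + 49 + 61 + 84 + 142 + 226).

612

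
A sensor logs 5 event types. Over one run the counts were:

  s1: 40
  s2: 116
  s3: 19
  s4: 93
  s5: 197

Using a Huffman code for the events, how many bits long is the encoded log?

944

Greedily combine the two least-frequent nodes:
combine s3(19), s1(40) → 59
combine 59, s4(93) → 152
combine s2(116), 152 → 268
combine s5(197), 268 → 465
Total encoded bits = sum of merged weights = 59 + 152 + 268 + 465 = 944.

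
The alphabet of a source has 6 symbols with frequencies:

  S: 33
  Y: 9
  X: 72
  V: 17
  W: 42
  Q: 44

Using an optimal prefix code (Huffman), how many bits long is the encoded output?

519

Build the Huffman tree bottom-up:
Y(9) + V(17) → 26
26 + S(33) → 59
W(42) + Q(44) → 86
59 + X(72) → 131
86 + 131 → 217
Each symbol's bit-cost is frequency × depth; summing gives 519 bits (equivalently 26 + 59 + 86 + 131 + 217).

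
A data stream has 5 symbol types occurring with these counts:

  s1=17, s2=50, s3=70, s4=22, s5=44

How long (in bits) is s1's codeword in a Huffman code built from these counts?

3

Build the tree from the bottom:
merge s1(17) and s4(22): 39
merge 39 and s5(44): 83
merge s2(50) and s3(70): 120
merge 83 and 120: 203
The subtree containing s1 is merged 3 times, so code length = 3.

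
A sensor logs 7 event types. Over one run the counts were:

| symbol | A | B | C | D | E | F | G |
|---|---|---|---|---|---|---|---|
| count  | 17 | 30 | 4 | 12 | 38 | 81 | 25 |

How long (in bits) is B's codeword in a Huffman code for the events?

3

Repeatedly merge the two smallest:
merge C(4) and D(12): 16
merge 16 and A(17): 33
merge G(25) and B(30): 55
merge 33 and E(38): 71
merge 55 and 71: 126
merge F(81) and 126: 207
B's leaf is at depth 3, giving a 3-bit codeword.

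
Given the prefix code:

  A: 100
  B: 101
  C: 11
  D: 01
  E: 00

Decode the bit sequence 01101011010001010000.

Read left to right; each codeword is recognised as soon as it completes (prefix code):
  01→D | 101→B | 01→D | 101→B | 00→E | 01→D | 01→D | 00→E | 00→E
Decoded message: DBDBEDDEE

DBDBEDDEE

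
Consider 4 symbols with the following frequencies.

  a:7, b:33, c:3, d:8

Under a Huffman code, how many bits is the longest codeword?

3

Merge the two lowest-weight nodes at each step:
c(3) + a(7) → 10
d(8) + 10 → 18
18 + b(33) → 51
The first pair merged (c, a) ends up deepest, at depth 3.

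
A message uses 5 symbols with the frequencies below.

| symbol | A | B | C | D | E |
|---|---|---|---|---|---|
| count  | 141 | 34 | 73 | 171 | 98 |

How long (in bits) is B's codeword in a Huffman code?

3

Huffman merges, smallest pair first:
combine B(34), C(73) → 107
combine E(98), 107 → 205
combine A(141), D(171) → 312
combine 205, 312 → 517
B sits 3 levels below the root, so its codeword is 3 bits.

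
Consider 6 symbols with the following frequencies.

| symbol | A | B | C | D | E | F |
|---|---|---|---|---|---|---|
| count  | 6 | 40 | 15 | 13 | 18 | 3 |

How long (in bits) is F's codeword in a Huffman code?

Build the tree from the bottom:
F(3) + A(6) → 9
9 + D(13) → 22
C(15) + E(18) → 33
22 + 33 → 55
B(40) + 55 → 95
F sits 4 levels below the root, so its codeword is 4 bits.

4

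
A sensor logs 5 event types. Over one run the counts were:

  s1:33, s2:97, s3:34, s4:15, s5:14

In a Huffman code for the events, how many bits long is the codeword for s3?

Repeatedly merge the two smallest:
s5(14) + s4(15) → 29
29 + s1(33) → 62
s3(34) + 62 → 96
96 + s2(97) → 193
The subtree containing s3 is merged 2 times, so code length = 2.

2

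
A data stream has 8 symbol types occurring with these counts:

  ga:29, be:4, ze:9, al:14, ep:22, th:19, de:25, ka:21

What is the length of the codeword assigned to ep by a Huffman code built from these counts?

3

Repeatedly merge the two smallest:
merge be(4) and ze(9): 13
merge 13 and al(14): 27
merge th(19) and ka(21): 40
merge ep(22) and de(25): 47
merge 27 and ga(29): 56
merge 40 and 47: 87
merge 56 and 87: 143
ep's leaf is at depth 3, giving a 3-bit codeword.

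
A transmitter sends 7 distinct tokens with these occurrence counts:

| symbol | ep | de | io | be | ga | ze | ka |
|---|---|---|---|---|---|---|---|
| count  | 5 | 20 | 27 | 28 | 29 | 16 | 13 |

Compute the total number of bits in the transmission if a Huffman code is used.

Greedily combine the two least-frequent nodes:
merge ep(5) and ka(13): 18
merge ze(16) and 18: 34
merge de(20) and io(27): 47
merge be(28) and ga(29): 57
merge 34 and 47: 81
merge 57 and 81: 138
Each symbol's bit-cost is frequency × depth; summing gives 375 bits (equivalently 18 + 34 + 47 + 57 + 81 + 138).

375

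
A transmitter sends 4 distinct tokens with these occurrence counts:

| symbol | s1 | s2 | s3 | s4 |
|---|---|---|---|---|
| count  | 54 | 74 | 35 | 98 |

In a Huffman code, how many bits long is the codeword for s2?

Huffman merges, smallest pair first:
combine s3(35), s1(54) → 89
combine s2(74), 89 → 163
combine s4(98), 163 → 261
s2 sits 2 levels below the root, so its codeword is 2 bits.

2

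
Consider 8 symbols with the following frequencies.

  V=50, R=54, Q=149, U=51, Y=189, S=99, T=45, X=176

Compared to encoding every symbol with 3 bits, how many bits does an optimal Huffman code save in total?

Fixed-length: 3 bits × 813 symbols = 2439 bits.
Huffman merges:
merge T(45) and V(50): 95
merge U(51) and R(54): 105
merge 95 and S(99): 194
merge 105 and Q(149): 254
merge X(176) and Y(189): 365
merge 194 and 254: 448
merge 365 and 448: 813
Huffman total = 95 + 105 + 194 + 254 + 365 + 448 + 813 = 2274 bits.
Saving = 2439 − 2274 = 165 bits.

165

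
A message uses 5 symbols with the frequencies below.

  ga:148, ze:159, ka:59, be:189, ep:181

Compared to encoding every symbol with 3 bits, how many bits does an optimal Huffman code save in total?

Fixed-length: 3 bits × 736 symbols = 2208 bits.
Huffman merges:
merge ka(59) and ga(148): 207
merge ze(159) and ep(181): 340
merge be(189) and 207: 396
merge 340 and 396: 736
Huffman total = 207 + 340 + 396 + 736 = 1679 bits.
Saving = 2208 − 1679 = 529 bits.

529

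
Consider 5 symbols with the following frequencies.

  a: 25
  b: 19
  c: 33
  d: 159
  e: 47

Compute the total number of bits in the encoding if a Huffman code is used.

Build the Huffman tree bottom-up:
combine b(19), a(25) → 44
combine c(33), 44 → 77
combine e(47), 77 → 124
combine 124, d(159) → 283
Total encoded bits = sum of merged weights = 44 + 77 + 124 + 283 = 528.

528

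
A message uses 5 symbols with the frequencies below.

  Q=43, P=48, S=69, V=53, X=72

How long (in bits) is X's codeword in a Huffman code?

2

Build the tree from the bottom:
Q(43) + P(48) → 91
V(53) + S(69) → 122
X(72) + 91 → 163
122 + 163 → 285
The subtree containing X is merged 2 times, so code length = 2.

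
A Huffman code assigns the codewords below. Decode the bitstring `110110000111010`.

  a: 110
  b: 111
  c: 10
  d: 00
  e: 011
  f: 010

Read left to right; each codeword is recognised as soon as it completes (prefix code):
  110→a | 110→a | 00→d | 011→e | 10→c | 10→c
Decoded message: aadecc

aadecc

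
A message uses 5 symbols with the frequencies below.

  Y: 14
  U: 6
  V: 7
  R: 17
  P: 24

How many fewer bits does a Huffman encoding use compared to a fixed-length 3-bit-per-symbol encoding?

Fixed-length: 3 bits × 68 symbols = 204 bits.
Huffman merges:
U(6) + V(7) → 13
13 + Y(14) → 27
R(17) + P(24) → 41
27 + 41 → 68
Huffman total = 13 + 27 + 41 + 68 = 149 bits.
Saving = 204 − 149 = 55 bits.

55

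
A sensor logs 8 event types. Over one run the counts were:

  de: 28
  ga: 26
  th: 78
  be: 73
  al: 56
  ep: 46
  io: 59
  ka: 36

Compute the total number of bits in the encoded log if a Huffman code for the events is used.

Build the Huffman tree bottom-up:
ga(26) + de(28) → 54
ka(36) + ep(46) → 82
54 + al(56) → 110
io(59) + be(73) → 132
th(78) + 82 → 160
110 + 132 → 242
160 + 242 → 402
The encoded length is the sum of every internal node's weight: 54 + 82 + 110 + 132 + 160 + 242 + 402 = 1182 bits.

1182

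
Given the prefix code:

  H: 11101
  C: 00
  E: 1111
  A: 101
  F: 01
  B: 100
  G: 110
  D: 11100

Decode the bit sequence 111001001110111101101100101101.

DBHHABAA

Read left to right; each codeword is recognised as soon as it completes (prefix code):
  11100→D | 100→B | 11101→H | 11101→H | 101→A | 100→B | 101→A | 101→A
Decoded message: DBHHABAA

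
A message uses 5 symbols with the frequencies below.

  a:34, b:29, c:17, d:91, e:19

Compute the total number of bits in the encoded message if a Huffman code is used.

388

Greedily combine the two least-frequent nodes:
combine c(17), e(19) → 36
combine b(29), a(34) → 63
combine 36, 63 → 99
combine d(91), 99 → 190
Each symbol's bit-cost is frequency × depth; summing gives 388 bits (equivalently 36 + 63 + 99 + 190).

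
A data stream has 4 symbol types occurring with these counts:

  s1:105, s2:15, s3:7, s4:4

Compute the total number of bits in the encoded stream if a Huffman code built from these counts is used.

Greedily combine the two least-frequent nodes:
combine s4(4), s3(7) → 11
combine 11, s2(15) → 26
combine 26, s1(105) → 131
Each symbol's bit-cost is frequency × depth; summing gives 168 bits (equivalently 11 + 26 + 131).

168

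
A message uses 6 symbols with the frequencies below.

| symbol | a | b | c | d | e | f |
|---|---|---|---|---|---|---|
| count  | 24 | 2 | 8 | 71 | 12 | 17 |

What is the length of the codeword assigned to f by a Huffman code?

3

Build the tree from the bottom:
b(2) + c(8) → 10
10 + e(12) → 22
f(17) + 22 → 39
a(24) + 39 → 63
63 + d(71) → 134
The subtree containing f is merged 3 times, so code length = 3.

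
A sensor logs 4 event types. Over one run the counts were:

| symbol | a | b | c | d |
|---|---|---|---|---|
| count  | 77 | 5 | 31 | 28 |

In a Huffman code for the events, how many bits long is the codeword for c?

2

Build the tree from the bottom:
merge b(5) and d(28): 33
merge c(31) and 33: 64
merge 64 and a(77): 141
The subtree containing c is merged 2 times, so code length = 2.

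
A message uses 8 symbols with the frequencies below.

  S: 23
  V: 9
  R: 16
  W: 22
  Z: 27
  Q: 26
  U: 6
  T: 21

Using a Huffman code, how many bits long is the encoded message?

Build the Huffman tree bottom-up:
merge U(6) and V(9): 15
merge 15 and R(16): 31
merge T(21) and W(22): 43
merge S(23) and Q(26): 49
merge Z(27) and 31: 58
merge 43 and 49: 92
merge 58 and 92: 150
Each symbol's bit-cost is frequency × depth; summing gives 438 bits (equivalently 15 + 31 + 43 + 49 + 58 + 92 + 150).

438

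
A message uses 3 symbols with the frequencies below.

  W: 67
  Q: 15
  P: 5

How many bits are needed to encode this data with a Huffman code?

Greedily combine the two least-frequent nodes:
combine P(5), Q(15) → 20
combine 20, W(67) → 87
Each symbol's bit-cost is frequency × depth; summing gives 107 bits (equivalently 20 + 87).

107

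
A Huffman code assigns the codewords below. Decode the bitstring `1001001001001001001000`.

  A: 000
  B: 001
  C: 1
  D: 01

CBBBBBBA

Read left to right; each codeword is recognised as soon as it completes (prefix code):
  1→C | 001→B | 001→B | 001→B | 001→B | 001→B | 001→B | 000→A
Decoded message: CBBBBBBA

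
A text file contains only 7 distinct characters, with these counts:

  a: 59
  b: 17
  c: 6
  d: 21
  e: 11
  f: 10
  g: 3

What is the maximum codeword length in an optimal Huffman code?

5

Merge the two lowest-weight nodes at each step:
merge g(3) and c(6): 9
merge 9 and f(10): 19
merge e(11) and b(17): 28
merge 19 and d(21): 40
merge 28 and 40: 68
merge a(59) and 68: 127
Maximum depth reached is 5.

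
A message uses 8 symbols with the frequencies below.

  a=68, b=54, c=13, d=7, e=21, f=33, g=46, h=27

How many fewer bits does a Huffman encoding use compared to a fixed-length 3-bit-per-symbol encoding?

61

Fixed-length: 3 bits × 269 symbols = 807 bits.
Huffman merges:
d(7) + c(13) → 20
20 + e(21) → 41
h(27) + f(33) → 60
41 + g(46) → 87
b(54) + 60 → 114
a(68) + 87 → 155
114 + 155 → 269
Huffman total = 20 + 41 + 60 + 87 + 114 + 155 + 269 = 746 bits.
Saving = 807 − 746 = 61 bits.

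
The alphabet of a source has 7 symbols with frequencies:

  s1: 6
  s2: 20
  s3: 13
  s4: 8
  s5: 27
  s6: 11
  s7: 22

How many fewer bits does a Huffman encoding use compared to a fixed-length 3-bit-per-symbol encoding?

Fixed-length: 3 bits × 107 symbols = 321 bits.
Huffman merges:
combine s1(6), s4(8) → 14
combine s6(11), s3(13) → 24
combine 14, s2(20) → 34
combine s7(22), 24 → 46
combine s5(27), 34 → 61
combine 46, 61 → 107
Huffman total = 14 + 24 + 34 + 46 + 61 + 107 = 286 bits.
Saving = 321 − 286 = 35 bits.

35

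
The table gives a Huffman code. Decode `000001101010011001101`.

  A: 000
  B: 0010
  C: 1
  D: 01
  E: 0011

AEDDEED

Read left to right; each codeword is recognised as soon as it completes (prefix code):
  000→A | 0011→E | 01→D | 01→D | 0011→E | 0011→E | 01→D
Decoded message: AEDDEED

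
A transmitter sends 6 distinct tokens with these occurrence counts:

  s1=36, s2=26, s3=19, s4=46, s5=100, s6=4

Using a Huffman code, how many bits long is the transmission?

Greedily combine the two least-frequent nodes:
combine s6(4), s3(19) → 23
combine 23, s2(26) → 49
combine s1(36), s4(46) → 82
combine 49, 82 → 131
combine s5(100), 131 → 231
Each symbol's bit-cost is frequency × depth; summing gives 516 bits (equivalently 23 + 49 + 82 + 131 + 231).

516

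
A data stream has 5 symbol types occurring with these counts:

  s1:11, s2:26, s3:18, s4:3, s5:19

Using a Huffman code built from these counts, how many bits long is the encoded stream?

Greedily combine the two least-frequent nodes:
combine s4(3), s1(11) → 14
combine 14, s3(18) → 32
combine s5(19), s2(26) → 45
combine 32, 45 → 77
Each symbol's bit-cost is frequency × depth; summing gives 168 bits (equivalently 14 + 32 + 45 + 77).

168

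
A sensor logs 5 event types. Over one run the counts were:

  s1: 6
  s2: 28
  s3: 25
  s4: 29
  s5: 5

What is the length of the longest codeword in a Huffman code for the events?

3

Merge the two lowest-weight nodes at each step:
combine s5(5), s1(6) → 11
combine 11, s3(25) → 36
combine s2(28), s4(29) → 57
combine 36, 57 → 93
The first pair merged (s5, s1) ends up deepest, at depth 3.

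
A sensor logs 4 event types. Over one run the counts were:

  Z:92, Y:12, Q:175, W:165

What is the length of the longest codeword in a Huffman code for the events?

3

Merge the two lowest-weight nodes at each step:
Y(12) + Z(92) → 104
104 + W(165) → 269
Q(175) + 269 → 444
The first pair merged (Y, Z) ends up deepest, at depth 3.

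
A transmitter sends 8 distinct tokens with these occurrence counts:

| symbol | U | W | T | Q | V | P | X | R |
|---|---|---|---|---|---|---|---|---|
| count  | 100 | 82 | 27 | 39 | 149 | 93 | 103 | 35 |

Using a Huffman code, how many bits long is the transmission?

Greedily combine the two least-frequent nodes:
merge T(27) and R(35): 62
merge Q(39) and 62: 101
merge W(82) and P(93): 175
merge U(100) and 101: 201
merge X(103) and V(149): 252
merge 175 and 201: 376
merge 252 and 376: 628
Each symbol's bit-cost is frequency × depth; summing gives 1795 bits (equivalently 62 + 101 + 175 + 201 + 252 + 376 + 628).

1795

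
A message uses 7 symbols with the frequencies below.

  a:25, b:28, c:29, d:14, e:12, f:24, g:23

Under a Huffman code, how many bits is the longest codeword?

4

Merge the two lowest-weight nodes at each step:
e(12) + d(14) → 26
g(23) + f(24) → 47
a(25) + 26 → 51
b(28) + c(29) → 57
47 + 51 → 98
57 + 98 → 155
The first pair merged (e, d) ends up deepest, at depth 4.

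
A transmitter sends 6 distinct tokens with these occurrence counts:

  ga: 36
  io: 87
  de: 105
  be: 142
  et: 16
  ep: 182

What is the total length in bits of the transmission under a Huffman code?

Merge the two smallest weights repeatedly:
combine et(16), ga(36) → 52
combine 52, io(87) → 139
combine de(105), 139 → 244
combine be(142), ep(182) → 324
combine 244, 324 → 568
Each symbol's bit-cost is frequency × depth; summing gives 1327 bits (equivalently 52 + 139 + 244 + 324 + 568).

1327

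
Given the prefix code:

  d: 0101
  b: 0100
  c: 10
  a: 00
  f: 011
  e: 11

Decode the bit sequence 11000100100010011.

Read left to right; each codeword is recognised as soon as it completes (prefix code):
  11→e | 00→a | 0100→b | 10→c | 00→a | 10→c | 011→f
Decoded message: eabcacf

eabcacf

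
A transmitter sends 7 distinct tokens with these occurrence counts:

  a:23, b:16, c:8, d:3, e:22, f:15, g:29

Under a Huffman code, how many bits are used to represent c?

Build the tree from the bottom:
d(3) + c(8) → 11
11 + f(15) → 26
b(16) + e(22) → 38
a(23) + 26 → 49
g(29) + 38 → 67
49 + 67 → 116
c sits 4 levels below the root, so its codeword is 4 bits.

4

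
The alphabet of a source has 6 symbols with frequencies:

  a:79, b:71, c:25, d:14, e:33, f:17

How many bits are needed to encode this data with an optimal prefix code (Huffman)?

565

Merge the two smallest weights repeatedly:
merge d(14) and f(17): 31
merge c(25) and 31: 56
merge e(33) and 56: 89
merge b(71) and a(79): 150
merge 89 and 150: 239
Total encoded bits = sum of merged weights = 31 + 56 + 89 + 150 + 239 = 565.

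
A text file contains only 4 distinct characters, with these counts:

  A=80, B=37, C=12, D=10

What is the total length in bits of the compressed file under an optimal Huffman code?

220

Build the Huffman tree bottom-up:
merge D(10) and C(12): 22
merge 22 and B(37): 59
merge 59 and A(80): 139
Total encoded bits = sum of merged weights = 22 + 59 + 139 = 220.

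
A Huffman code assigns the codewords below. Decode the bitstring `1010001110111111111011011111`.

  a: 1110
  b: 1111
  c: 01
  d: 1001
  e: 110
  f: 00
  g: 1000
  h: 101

hfcebbhhb

Read left to right; each codeword is recognised as soon as it completes (prefix code):
  101→h | 00→f | 01→c | 110→e | 1111→b | 1111→b | 101→h | 101→h | 1111→b
Decoded message: hfcebbhhb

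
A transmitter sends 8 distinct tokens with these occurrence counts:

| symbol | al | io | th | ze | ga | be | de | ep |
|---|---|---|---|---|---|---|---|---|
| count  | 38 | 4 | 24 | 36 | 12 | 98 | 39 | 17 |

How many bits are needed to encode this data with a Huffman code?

Greedily combine the two least-frequent nodes:
io(4) + ga(12) → 16
16 + ep(17) → 33
th(24) + 33 → 57
ze(36) + al(38) → 74
de(39) + 57 → 96
74 + 96 → 170
be(98) + 170 → 268
The encoded length is the sum of every internal node's weight: 16 + 33 + 57 + 74 + 96 + 170 + 268 = 714 bits.

714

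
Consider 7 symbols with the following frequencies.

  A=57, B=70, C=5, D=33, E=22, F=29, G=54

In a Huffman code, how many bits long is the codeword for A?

2

Repeatedly merge the two smallest:
combine C(5), E(22) → 27
combine 27, F(29) → 56
combine D(33), G(54) → 87
combine 56, A(57) → 113
combine B(70), 87 → 157
combine 113, 157 → 270
A's leaf is at depth 2, giving a 2-bit codeword.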